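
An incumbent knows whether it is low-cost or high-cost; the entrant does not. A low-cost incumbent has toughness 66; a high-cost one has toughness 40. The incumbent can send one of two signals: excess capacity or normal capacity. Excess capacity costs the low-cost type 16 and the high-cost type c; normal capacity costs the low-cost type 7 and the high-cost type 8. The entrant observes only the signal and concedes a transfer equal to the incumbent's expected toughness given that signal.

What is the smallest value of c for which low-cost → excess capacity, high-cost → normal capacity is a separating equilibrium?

Under separation: excess capacity → low-cost (pays 66); normal capacity → high-cost (pays 40).
Low-cost: 66 − 16 = 50 ≥ 40 − 7 = 33. Holds regardless of c. ✓
High-cost: 40 − 8 ≥ 66 − c, so c ≥ 66 − 32 = 34.

34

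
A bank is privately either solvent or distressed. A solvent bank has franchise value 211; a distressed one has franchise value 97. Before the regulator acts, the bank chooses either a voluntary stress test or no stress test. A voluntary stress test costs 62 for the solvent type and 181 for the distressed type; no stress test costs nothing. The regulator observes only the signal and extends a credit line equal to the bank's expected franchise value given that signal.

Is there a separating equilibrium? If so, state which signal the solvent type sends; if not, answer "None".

stress test

Try solvent → stress test, distressed → no stress test:
  If types separate, stress test earns payment 211 and no stress test earns 97.
  Solvent: stress test gives 211 − 62 = 149; no stress test gives 97 − 0 = 97. No deviation. ✓
  Distressed: no stress test gives 97 − 0 = 97; stress test gives 211 − 181 = 30. No deviation. ✓
Both hold — the solvent type sends stress test.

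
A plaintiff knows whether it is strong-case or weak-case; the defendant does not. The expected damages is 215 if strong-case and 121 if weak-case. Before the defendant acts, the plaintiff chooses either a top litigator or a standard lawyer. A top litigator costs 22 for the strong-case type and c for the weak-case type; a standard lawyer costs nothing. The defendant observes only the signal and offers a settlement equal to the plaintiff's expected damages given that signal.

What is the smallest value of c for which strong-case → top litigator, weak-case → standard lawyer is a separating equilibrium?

Under separation: top litigator → strong-case (pays 215); standard lawyer → weak-case (pays 121).
Strong-case: 215 − 22 = 193 ≥ 121 − 0 = 121. Holds regardless of c. ✓
Weak-case: 121 − 0 ≥ 215 − c, so c ≥ 215 − 121 = 94.

94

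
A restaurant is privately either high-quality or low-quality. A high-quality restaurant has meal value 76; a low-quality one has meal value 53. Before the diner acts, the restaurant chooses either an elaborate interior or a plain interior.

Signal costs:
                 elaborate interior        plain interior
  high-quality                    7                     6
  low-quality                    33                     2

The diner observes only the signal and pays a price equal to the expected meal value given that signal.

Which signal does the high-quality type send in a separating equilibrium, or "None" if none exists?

Try high-quality → elaborate interior, low-quality → plain interior:
  If types separate, elaborate interior earns payment 76 and plain interior earns 53.
  High-quality: elaborate interior gives 76 − 7 = 69; plain interior gives 53 − 6 = 47. No deviation. ✓
  Low-quality: plain interior gives 53 − 2 = 51; elaborate interior gives 76 − 33 = 43. No deviation. ✓
Both hold — the high-quality type sends elaborate interior.

elaborate interior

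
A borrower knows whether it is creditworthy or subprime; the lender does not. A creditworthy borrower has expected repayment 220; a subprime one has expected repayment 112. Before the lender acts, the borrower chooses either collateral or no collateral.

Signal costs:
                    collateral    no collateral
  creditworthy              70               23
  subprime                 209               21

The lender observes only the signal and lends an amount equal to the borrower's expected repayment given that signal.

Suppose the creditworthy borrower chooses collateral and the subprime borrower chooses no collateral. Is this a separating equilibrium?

Yes

Under separation the lender infers type exactly: collateral → creditworthy (pays 220), no collateral → subprime (pays 112).
Creditworthy: collateral gives 220 − 70 = 150; no collateral gives 112 − 23 = 89. No deviation. ✓
Subprime: no collateral gives 112 − 21 = 91; collateral gives 220 − 209 = 11. No deviation. ✓
Neither type gains from mimicking the other.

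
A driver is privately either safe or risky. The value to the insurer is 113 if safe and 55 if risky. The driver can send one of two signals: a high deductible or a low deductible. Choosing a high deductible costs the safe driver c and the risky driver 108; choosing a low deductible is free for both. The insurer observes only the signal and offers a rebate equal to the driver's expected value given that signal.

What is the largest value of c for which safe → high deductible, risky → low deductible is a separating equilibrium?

Under separation: high deductible → safe (pays 113); low deductible → risky (pays 55).
Risky: 55 − 0 = 55 ≥ 113 − 108 = 5. Holds regardless of c. ✓
Safe: 113 − c ≥ 55 − 0, so c ≤ 113 − 55 = 58.

58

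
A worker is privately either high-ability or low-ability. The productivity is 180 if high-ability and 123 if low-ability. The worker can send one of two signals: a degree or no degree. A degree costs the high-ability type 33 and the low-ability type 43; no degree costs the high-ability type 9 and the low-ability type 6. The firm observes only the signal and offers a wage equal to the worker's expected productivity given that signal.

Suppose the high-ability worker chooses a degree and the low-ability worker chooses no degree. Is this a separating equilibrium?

If types separate, degree earns payment 180 and no degree earns 123.
High-ability: degree gives 180 − 33 = 147; no degree gives 123 − 9 = 114. No deviation. ✓
Low-ability: no degree gives 123 − 6 = 117; degree gives 180 − 43 = 137. Would deviate. ✗

No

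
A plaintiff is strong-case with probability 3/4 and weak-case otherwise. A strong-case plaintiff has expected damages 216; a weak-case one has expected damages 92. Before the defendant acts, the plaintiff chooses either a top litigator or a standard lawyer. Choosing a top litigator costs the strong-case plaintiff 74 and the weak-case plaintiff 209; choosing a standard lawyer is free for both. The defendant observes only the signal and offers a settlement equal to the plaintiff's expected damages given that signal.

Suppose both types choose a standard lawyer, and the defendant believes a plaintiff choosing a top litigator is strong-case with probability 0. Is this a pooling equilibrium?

At the pooled signal (standard lawyer) the defendant holds the prior 3/4 and pays 3/4·216 + 1/4·92 = 185. Off-path (top litigator) belief 0 gives 0·216 + 1·92 = 92.
Strong-case: standard lawyer gives 185 − 0 = 185; top litigator gives 92 − 74 = 18. Stays. ✓
Weak-case: standard lawyer gives 185 − 0 = 185; top litigator gives 92 − 209 = -117. Stays. ✓

Yes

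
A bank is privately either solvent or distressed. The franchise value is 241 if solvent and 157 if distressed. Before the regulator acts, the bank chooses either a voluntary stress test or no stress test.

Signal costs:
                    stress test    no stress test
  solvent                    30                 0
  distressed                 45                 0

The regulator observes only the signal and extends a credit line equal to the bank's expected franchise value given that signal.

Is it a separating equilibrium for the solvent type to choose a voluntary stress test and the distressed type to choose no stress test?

Under separation the regulator infers type exactly: stress test → solvent (pays 241), no stress test → distressed (pays 157).
Solvent: stress test gives 241 − 30 = 211; no stress test gives 157 − 0 = 157. No deviation. ✓
Distressed: no stress test gives 157 − 0 = 157; stress test gives 241 − 45 = 196. Would deviate. ✗

No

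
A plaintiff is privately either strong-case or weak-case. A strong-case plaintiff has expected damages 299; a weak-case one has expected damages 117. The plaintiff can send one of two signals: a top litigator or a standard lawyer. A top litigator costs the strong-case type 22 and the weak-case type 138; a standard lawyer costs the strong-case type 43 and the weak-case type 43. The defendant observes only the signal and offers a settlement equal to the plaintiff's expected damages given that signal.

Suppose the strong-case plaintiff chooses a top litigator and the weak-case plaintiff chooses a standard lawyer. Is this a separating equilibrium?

No

If types separate, top litigator earns payment 299 and standard lawyer earns 117.
Strong-case: top litigator gives 299 − 22 = 277; standard lawyer gives 117 − 43 = 74. No deviation. ✓
Weak-case: standard lawyer gives 117 − 43 = 74; top litigator gives 299 − 138 = 161. Would deviate. ✗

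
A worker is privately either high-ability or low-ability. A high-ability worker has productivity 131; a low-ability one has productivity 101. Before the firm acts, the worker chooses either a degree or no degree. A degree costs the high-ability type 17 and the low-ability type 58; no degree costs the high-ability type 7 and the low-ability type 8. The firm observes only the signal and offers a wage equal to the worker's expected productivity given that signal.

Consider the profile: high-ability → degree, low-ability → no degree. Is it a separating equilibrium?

If types separate, degree earns payment 131 and no degree earns 101.
High-ability: degree gives 131 − 17 = 114; no degree gives 101 − 7 = 94. No deviation. ✓
Low-ability: no degree gives 101 − 8 = 93; degree gives 131 − 58 = 73. No deviation. ✓
Both incentive constraints hold.

Yes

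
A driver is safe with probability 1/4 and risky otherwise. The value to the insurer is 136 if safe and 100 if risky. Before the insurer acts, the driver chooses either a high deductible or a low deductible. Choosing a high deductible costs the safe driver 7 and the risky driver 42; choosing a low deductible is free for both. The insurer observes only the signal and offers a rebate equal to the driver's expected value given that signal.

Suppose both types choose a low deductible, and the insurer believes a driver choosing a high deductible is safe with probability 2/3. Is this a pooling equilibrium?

No

At the pooled signal (low deductible) the insurer holds the prior 1/4 and pays 1/4·136 + 3/4·100 = 109. Off-path (high deductible) belief 2/3 gives 2/3·136 + 1/3·100 = 124.
Safe: low deductible gives 109 − 0 = 109; high deductible gives 124 − 7 = 117. Deviates. ✗
Risky: low deductible gives 109 − 0 = 109; high deductible gives 124 − 42 = 82. Stays. ✓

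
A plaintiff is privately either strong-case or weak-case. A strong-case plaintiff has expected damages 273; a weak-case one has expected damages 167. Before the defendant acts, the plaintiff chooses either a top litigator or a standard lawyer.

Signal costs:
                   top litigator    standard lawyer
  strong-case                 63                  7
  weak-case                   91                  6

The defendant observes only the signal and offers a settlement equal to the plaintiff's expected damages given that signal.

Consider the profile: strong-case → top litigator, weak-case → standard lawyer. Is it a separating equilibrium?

No

If types separate, top litigator earns payment 273 and standard lawyer earns 167.
Strong-case: top litigator gives 273 − 63 = 210; standard lawyer gives 167 − 7 = 160. No deviation. ✓
Weak-case: standard lawyer gives 167 − 6 = 161; top litigator gives 273 − 91 = 182. Would deviate. ✗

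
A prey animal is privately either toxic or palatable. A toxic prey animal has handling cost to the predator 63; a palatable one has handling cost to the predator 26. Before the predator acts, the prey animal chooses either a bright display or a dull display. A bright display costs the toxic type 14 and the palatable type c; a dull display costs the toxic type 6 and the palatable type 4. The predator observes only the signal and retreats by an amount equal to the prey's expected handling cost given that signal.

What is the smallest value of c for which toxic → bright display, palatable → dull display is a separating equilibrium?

41

Under separation: bright display → toxic (pays 63); dull display → palatable (pays 26).
Toxic: 63 − 14 = 49 ≥ 26 − 6 = 20. Holds regardless of c. ✓
Palatable: 26 − 4 ≥ 63 − c, so c ≥ 63 − 22 = 41.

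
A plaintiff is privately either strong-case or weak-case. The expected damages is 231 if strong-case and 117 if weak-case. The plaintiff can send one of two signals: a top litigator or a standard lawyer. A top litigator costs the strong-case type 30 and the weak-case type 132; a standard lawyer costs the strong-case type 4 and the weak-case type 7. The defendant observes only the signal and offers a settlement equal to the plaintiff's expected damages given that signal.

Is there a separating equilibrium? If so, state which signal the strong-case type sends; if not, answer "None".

top litigator

Try strong-case → top litigator, weak-case → standard lawyer:
  If types separate, top litigator earns payment 231 and standard lawyer earns 117.
  Strong-case: top litigator gives 231 − 30 = 201; standard lawyer gives 117 − 4 = 113. No deviation. ✓
  Weak-case: standard lawyer gives 117 − 7 = 110; top litigator gives 231 − 132 = 99. No deviation. ✓
Both hold — the strong-case type sends top litigator.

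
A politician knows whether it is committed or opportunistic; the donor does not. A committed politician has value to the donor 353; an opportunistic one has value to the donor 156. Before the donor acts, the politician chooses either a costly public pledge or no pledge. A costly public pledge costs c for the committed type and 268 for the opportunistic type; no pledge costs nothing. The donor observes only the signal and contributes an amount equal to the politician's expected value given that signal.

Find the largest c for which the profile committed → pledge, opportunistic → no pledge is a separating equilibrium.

Under separation: pledge → committed (pays 353); no pledge → opportunistic (pays 156).
Opportunistic: 156 − 0 = 156 ≥ 353 − 268 = 85. Holds regardless of c. ✓
Committed: 353 − c ≥ 156 − 0, so c ≤ 353 − 156 = 197.

197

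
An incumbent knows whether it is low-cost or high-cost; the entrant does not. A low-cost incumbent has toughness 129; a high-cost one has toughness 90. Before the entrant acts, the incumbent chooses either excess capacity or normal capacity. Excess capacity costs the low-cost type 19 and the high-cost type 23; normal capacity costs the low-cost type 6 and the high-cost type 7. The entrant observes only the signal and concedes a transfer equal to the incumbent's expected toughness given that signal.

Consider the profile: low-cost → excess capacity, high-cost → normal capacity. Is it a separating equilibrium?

No

Under separation the entrant infers type exactly: excess capacity → low-cost (pays 129), normal capacity → high-cost (pays 90).
Low-cost: excess capacity gives 129 − 19 = 110; normal capacity gives 90 − 6 = 84. No deviation. ✓
High-cost: normal capacity gives 90 − 7 = 83; excess capacity gives 129 − 23 = 106. Would deviate. ✗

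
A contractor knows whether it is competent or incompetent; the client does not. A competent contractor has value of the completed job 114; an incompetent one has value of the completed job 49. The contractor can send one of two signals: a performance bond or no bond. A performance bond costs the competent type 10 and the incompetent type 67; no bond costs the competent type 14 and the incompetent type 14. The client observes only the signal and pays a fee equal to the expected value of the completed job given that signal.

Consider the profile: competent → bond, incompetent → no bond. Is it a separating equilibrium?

No

If types separate, bond earns payment 114 and no bond earns 49.
Competent: bond gives 114 − 10 = 104; no bond gives 49 − 14 = 35. No deviation. ✓
Incompetent: no bond gives 49 − 14 = 35; bond gives 114 − 67 = 47. Would deviate. ✗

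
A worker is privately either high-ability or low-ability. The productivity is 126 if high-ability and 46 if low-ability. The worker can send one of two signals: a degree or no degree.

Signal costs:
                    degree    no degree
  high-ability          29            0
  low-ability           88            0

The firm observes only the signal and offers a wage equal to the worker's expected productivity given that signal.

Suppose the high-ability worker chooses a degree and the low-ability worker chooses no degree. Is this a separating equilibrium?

Yes

If types separate, degree earns payment 126 and no degree earns 46.
High-ability: degree gives 126 − 29 = 97; no degree gives 46 − 0 = 46. No deviation. ✓
Low-ability: no degree gives 46 − 0 = 46; degree gives 126 − 88 = 38. No deviation. ✓
Both incentive constraints hold.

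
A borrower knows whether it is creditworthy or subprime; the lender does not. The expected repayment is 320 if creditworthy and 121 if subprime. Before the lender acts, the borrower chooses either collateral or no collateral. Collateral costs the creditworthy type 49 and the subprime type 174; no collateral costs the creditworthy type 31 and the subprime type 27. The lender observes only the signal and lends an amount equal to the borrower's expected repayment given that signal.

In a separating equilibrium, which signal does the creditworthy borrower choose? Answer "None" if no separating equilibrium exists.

Try creditworthy → collateral, subprime → no collateral:
  Under separation the lender infers type exactly: collateral → creditworthy (pays 320), no collateral → subprime (pays 121).
  Creditworthy: collateral gives 320 − 49 = 271; no collateral gives 121 − 31 = 90. No deviation. ✓
  Subprime: no collateral gives 121 − 27 = 94; collateral gives 320 − 174 = 146. Would deviate. ✗
Try creditworthy → no collateral, subprime → collateral:
  Under separation the lender infers type exactly: no collateral → creditworthy (pays 320), collateral → subprime (pays 121).
  Creditworthy: no collateral gives 320 − 31 = 289; collateral gives 121 − 49 = 72. No deviation. ✓
  Subprime: collateral gives 121 − 174 = -53; no collateral gives 320 − 27 = 293. Would deviate. ✗
Neither assignment is incentive-compatible.

None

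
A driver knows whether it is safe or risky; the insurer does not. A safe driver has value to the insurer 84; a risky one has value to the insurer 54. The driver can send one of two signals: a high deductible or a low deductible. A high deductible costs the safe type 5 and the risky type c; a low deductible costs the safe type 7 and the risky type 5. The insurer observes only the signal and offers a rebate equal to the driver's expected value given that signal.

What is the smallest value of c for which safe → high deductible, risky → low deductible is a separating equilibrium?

Under separation: high deductible → safe (pays 84); low deductible → risky (pays 54).
Safe: 84 − 5 = 79 ≥ 54 − 7 = 47. Holds regardless of c. ✓
Risky: 54 − 5 ≥ 84 − c, so c ≥ 84 − 49 = 35.

35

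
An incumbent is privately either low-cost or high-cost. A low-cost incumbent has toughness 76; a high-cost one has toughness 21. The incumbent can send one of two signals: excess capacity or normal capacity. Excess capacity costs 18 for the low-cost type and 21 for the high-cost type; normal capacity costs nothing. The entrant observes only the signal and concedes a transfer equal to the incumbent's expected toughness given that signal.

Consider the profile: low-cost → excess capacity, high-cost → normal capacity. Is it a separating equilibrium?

No

If types separate, excess capacity earns payment 76 and normal capacity earns 21.
Low-cost: excess capacity gives 76 − 18 = 58; normal capacity gives 21 − 0 = 21. No deviation. ✓
High-cost: normal capacity gives 21 − 0 = 21; excess capacity gives 76 − 21 = 55. Would deviate. ✗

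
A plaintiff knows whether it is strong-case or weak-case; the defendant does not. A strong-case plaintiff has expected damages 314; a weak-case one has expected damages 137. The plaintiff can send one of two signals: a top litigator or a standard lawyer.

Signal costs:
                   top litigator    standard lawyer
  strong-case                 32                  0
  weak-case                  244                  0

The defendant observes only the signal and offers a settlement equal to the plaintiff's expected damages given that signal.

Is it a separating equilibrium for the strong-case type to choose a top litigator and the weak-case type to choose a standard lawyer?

Yes

Under separation the defendant infers type exactly: top litigator → strong-case (pays 314), standard lawyer → weak-case (pays 137).
Strong-case: top litigator gives 314 − 32 = 282; standard lawyer gives 137 − 0 = 137. No deviation. ✓
Weak-case: standard lawyer gives 137 − 0 = 137; top litigator gives 314 − 244 = 70. No deviation. ✓
Both incentive constraints hold.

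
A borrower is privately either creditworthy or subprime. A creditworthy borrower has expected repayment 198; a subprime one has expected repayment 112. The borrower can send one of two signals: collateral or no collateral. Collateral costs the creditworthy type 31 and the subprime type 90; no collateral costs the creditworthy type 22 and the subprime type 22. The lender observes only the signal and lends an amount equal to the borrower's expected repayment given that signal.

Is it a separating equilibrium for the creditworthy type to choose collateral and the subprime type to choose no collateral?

If types separate, collateral earns payment 198 and no collateral earns 112.
Creditworthy: collateral gives 198 − 31 = 167; no collateral gives 112 − 22 = 90. No deviation. ✓
Subprime: no collateral gives 112 − 22 = 90; collateral gives 198 − 90 = 108. Would deviate. ✗

No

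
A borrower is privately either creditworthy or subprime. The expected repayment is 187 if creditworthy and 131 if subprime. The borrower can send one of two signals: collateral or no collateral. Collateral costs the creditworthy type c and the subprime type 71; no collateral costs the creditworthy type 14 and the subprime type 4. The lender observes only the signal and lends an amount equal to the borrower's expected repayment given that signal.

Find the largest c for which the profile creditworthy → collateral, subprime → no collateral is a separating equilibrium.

70

Under separation: collateral → creditworthy (pays 187); no collateral → subprime (pays 131).
Subprime: 131 − 4 = 127 ≥ 187 − 71 = 116. Holds regardless of c. ✓
Creditworthy: 187 − c ≥ 131 − 14, so c ≤ 187 − 117 = 70.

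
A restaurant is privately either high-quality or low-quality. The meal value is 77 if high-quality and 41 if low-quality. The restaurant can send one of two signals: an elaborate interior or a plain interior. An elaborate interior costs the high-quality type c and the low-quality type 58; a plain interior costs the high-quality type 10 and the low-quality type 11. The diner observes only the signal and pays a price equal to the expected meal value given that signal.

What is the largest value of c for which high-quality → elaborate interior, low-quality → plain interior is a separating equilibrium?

Under separation: elaborate interior → high-quality (pays 77); plain interior → low-quality (pays 41).
Low-quality: 41 − 11 = 30 ≥ 77 − 58 = 19. Holds regardless of c. ✓
High-quality: 77 − c ≥ 41 − 10, so c ≤ 77 − 31 = 46.

46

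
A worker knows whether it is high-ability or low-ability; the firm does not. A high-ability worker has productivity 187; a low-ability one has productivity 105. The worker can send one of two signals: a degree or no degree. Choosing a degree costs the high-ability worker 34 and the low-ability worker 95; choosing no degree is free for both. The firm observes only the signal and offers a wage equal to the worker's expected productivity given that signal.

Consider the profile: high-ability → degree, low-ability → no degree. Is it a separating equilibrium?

Yes

Under separation the firm infers type exactly: degree → high-ability (pays 187), no degree → low-ability (pays 105).
High-ability: degree gives 187 − 34 = 153; no degree gives 105 − 0 = 105. No deviation. ✓
Low-ability: no degree gives 105 − 0 = 105; degree gives 187 − 95 = 92. No deviation. ✓
Both incentive constraints hold.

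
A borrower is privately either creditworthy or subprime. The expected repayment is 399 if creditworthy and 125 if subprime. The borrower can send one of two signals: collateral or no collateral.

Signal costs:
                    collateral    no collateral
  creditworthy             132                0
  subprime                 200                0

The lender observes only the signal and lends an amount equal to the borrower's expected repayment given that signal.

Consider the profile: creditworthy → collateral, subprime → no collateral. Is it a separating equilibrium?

No

Under separation the lender infers type exactly: collateral → creditworthy (pays 399), no collateral → subprime (pays 125).
Creditworthy: collateral gives 399 − 132 = 267; no collateral gives 125 − 0 = 125. No deviation. ✓
Subprime: no collateral gives 125 − 0 = 125; collateral gives 399 − 200 = 199. Would deviate. ✗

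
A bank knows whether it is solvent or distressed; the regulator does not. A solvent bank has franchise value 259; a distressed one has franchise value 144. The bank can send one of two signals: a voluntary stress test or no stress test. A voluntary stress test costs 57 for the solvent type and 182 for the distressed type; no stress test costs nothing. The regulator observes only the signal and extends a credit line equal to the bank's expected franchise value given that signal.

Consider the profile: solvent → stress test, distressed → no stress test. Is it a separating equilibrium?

Under separation the regulator infers type exactly: stress test → solvent (pays 259), no stress test → distressed (pays 144).
Solvent: stress test gives 259 − 57 = 202; no stress test gives 144 − 0 = 144. No deviation. ✓
Distressed: no stress test gives 144 − 0 = 144; stress test gives 259 − 182 = 77. No deviation. ✓
Neither type gains from mimicking the other.

Yes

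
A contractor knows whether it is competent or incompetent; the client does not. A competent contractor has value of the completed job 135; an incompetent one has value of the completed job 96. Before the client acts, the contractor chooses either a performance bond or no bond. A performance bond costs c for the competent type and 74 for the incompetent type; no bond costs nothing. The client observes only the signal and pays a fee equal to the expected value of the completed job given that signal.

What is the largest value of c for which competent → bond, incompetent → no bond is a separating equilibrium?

39

Under separation: bond → competent (pays 135); no bond → incompetent (pays 96).
Incompetent: 96 − 0 = 96 ≥ 135 − 74 = 61. Holds regardless of c. ✓
Competent: 135 − c ≥ 96 − 0, so c ≤ 135 − 96 = 39.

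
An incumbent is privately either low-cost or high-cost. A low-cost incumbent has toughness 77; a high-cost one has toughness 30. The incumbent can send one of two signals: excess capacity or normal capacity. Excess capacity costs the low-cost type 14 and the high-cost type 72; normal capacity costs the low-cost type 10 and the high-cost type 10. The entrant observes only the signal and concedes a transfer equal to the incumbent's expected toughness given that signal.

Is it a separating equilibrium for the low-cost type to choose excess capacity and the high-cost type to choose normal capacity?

Yes

If types separate, excess capacity earns payment 77 and normal capacity earns 30.
Low-cost: excess capacity gives 77 − 14 = 63; normal capacity gives 30 − 10 = 20. No deviation. ✓
High-cost: normal capacity gives 30 − 10 = 20; excess capacity gives 77 − 72 = 5. No deviation. ✓
Neither type gains from mimicking the other.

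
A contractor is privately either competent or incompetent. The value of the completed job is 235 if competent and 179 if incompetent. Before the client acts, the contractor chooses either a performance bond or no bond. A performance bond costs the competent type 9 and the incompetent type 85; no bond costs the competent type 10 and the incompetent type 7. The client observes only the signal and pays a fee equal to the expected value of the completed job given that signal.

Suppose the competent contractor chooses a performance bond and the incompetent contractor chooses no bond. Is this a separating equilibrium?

Yes

If types separate, bond earns payment 235 and no bond earns 179.
Competent: bond gives 235 − 9 = 226; no bond gives 179 − 10 = 169. No deviation. ✓
Incompetent: no bond gives 179 − 7 = 172; bond gives 235 − 85 = 150. No deviation. ✓
Neither type gains from mimicking the other.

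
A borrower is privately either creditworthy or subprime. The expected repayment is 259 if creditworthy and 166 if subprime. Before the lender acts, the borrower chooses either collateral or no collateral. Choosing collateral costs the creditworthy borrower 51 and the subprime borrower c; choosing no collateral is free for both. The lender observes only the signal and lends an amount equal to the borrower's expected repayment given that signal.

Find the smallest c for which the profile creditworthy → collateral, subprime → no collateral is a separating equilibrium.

93

Under separation: collateral → creditworthy (pays 259); no collateral → subprime (pays 166).
Creditworthy: 259 − 51 = 208 ≥ 166 − 0 = 166. Holds regardless of c. ✓
Subprime: 166 − 0 ≥ 259 − c, so c ≥ 259 − 166 = 93.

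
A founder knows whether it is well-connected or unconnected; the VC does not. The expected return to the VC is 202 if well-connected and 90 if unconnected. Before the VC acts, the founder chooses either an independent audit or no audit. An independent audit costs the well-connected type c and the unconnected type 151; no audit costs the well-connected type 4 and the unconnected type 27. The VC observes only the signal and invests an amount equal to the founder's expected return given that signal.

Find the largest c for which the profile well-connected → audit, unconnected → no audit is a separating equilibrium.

116

Under separation: audit → well-connected (pays 202); no audit → unconnected (pays 90).
Unconnected: 90 − 27 = 63 ≥ 202 − 151 = 51. Holds regardless of c. ✓
Well-connected: 202 − c ≥ 90 − 4, so c ≤ 202 − 86 = 116.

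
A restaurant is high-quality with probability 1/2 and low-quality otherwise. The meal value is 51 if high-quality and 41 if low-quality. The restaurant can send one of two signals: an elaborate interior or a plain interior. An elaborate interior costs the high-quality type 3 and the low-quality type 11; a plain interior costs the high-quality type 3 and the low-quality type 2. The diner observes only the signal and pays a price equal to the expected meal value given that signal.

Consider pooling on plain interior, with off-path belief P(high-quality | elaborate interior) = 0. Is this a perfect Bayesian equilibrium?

Yes

On the equilibrium path (plain interior) the diner holds the prior 1/2 and pays 1/2·51 + 1/2·41 = 46. Off-path (elaborate interior) belief 0 gives 0·51 + 1·41 = 41.
High-quality: plain interior gives 46 − 3 = 43; elaborate interior gives 41 − 3 = 38. Stays. ✓
Low-quality: plain interior gives 46 − 2 = 44; elaborate interior gives 41 − 11 = 30. Stays. ✓
Beliefs are Bayes-consistent on-path and both types best-respond.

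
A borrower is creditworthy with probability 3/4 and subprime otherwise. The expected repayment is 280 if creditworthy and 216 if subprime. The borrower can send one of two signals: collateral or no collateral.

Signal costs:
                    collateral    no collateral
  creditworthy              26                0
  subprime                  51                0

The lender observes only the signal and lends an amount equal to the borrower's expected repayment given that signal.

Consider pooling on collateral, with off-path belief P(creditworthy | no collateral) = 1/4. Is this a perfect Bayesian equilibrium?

No

At the pooled signal (collateral) the lender holds the prior 3/4 and pays 3/4·280 + 1/4·216 = 264. Off-path (no collateral) belief 1/4 gives 1/4·280 + 3/4·216 = 232.
Creditworthy: collateral gives 264 − 26 = 238; no collateral gives 232 − 0 = 232. Stays. ✓
Subprime: collateral gives 264 − 51 = 213; no collateral gives 232 − 0 = 232. Deviates. ✗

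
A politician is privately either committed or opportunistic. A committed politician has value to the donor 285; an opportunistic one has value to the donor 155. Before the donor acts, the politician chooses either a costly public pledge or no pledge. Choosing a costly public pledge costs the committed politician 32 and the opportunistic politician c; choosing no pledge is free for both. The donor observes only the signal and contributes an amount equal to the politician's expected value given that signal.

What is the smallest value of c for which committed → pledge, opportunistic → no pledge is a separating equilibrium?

Under separation: pledge → committed (pays 285); no pledge → opportunistic (pays 155).
Committed: 285 − 32 = 253 ≥ 155 − 0 = 155. Holds regardless of c. ✓
Opportunistic: 155 − 0 ≥ 285 − c, so c ≥ 285 − 155 = 130.

130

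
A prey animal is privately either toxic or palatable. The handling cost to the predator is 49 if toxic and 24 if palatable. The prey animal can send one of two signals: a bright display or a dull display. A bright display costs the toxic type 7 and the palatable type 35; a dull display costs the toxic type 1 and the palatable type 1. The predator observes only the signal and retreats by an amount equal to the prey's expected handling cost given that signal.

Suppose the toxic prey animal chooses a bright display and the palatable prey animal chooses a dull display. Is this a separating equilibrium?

If types separate, bright display earns payment 49 and dull display earns 24.
Toxic: bright display gives 49 − 7 = 42; dull display gives 24 − 1 = 23. No deviation. ✓
Palatable: dull display gives 24 − 1 = 23; bright display gives 49 − 35 = 14. No deviation. ✓
Neither type gains from mimicking the other.

Yes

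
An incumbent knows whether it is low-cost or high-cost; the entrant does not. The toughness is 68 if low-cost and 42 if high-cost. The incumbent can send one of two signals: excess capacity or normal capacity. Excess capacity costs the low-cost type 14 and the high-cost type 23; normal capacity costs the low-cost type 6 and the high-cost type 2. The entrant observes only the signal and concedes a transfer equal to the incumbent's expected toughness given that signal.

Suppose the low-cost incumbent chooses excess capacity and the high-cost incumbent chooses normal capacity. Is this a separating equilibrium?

No

Under separation the entrant infers type exactly: excess capacity → low-cost (pays 68), normal capacity → high-cost (pays 42).
Low-cost: excess capacity gives 68 − 14 = 54; normal capacity gives 42 − 6 = 36. No deviation. ✓
High-cost: normal capacity gives 42 − 2 = 40; excess capacity gives 68 − 23 = 45. Would deviate. ✗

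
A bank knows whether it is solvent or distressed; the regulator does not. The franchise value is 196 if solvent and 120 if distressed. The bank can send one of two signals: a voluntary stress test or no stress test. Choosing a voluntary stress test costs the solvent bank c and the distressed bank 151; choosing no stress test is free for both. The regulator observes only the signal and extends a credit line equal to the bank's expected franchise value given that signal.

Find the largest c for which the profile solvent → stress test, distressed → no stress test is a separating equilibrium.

Under separation: stress test → solvent (pays 196); no stress test → distressed (pays 120).
Distressed: 120 − 0 = 120 ≥ 196 − 151 = 45. Holds regardless of c. ✓
Solvent: 196 − c ≥ 120 − 0, so c ≤ 196 − 120 = 76.

76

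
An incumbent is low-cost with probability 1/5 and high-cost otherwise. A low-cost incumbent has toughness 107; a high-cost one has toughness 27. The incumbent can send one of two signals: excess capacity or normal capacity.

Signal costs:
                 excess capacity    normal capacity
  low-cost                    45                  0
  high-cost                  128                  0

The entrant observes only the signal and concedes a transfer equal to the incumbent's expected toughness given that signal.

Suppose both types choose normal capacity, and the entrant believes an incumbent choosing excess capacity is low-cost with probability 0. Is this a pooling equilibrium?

At the pooled signal (normal capacity) the entrant holds the prior 1/5 and pays 1/5·107 + 4/5·27 = 43. Off-path (excess capacity) belief 0 gives 0·107 + 1·27 = 27.
Low-cost: normal capacity gives 43 − 0 = 43; excess capacity gives 27 − 45 = -18. Stays. ✓
High-cost: normal capacity gives 43 − 0 = 43; excess capacity gives 27 − 128 = -101. Stays. ✓

Yes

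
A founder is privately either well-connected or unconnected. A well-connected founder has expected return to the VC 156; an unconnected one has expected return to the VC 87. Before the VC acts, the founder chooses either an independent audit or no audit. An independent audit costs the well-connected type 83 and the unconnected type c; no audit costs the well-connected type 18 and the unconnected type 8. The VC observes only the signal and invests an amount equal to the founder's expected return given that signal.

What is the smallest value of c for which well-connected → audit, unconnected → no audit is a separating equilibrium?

77

Under separation: audit → well-connected (pays 156); no audit → unconnected (pays 87).
Well-connected: 156 − 83 = 73 ≥ 87 − 18 = 69. Holds regardless of c. ✓
Unconnected: 87 − 8 ≥ 156 − c, so c ≥ 156 − 79 = 77.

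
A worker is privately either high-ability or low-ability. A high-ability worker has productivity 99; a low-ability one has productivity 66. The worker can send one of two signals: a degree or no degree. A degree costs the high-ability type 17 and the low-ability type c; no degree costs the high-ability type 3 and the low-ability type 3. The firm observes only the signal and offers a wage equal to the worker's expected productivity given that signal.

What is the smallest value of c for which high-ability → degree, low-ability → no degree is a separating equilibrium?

36

Under separation: degree → high-ability (pays 99); no degree → low-ability (pays 66).
High-ability: 99 − 17 = 82 ≥ 66 − 3 = 63. Holds regardless of c. ✓
Low-ability: 66 − 3 ≥ 99 − c, so c ≥ 99 − 63 = 36.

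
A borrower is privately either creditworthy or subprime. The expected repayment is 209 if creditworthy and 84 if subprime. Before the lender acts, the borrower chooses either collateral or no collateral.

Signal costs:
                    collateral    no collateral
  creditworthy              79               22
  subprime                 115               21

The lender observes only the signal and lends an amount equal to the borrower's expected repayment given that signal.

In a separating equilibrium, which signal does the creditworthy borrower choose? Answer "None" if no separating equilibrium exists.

None

Try creditworthy → collateral, subprime → no collateral:
  If types separate, collateral earns payment 209 and no collateral earns 84.
  Creditworthy: collateral gives 209 − 79 = 130; no collateral gives 84 − 22 = 62. No deviation. ✓
  Subprime: no collateral gives 84 − 21 = 63; collateral gives 209 − 115 = 94. Would deviate. ✗
Try creditworthy → no collateral, subprime → collateral:
  If types separate, no collateral earns payment 209 and collateral earns 84.
  Creditworthy: no collateral gives 209 − 22 = 187; collateral gives 84 − 79 = 5. No deviation. ✓
  Subprime: collateral gives 84 − 115 = -31; no collateral gives 209 − 21 = 188. Would deviate. ✗
Neither assignment is incentive-compatible.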